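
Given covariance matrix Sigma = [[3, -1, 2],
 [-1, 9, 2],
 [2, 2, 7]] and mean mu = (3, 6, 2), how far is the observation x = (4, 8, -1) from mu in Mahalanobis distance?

Step 1 — centre the observation: (x - mu) = (1, 2, -3).

Step 2 — invert Sigma (cofactor / det for 3×3, or solve directly):
  Sigma^{-1} = [[0.4683, 0.0873, -0.1587],
 [0.0873, 0.1349, -0.0635],
 [-0.1587, -0.0635, 0.2063]].

Step 3 — form the quadratic (x - mu)^T · Sigma^{-1} · (x - mu):
  Sigma^{-1} · (x - mu) = (1.119, 0.5476, -0.9048).
  (x - mu)^T · [Sigma^{-1} · (x - mu)] = (1)·(1.119) + (2)·(0.5476) + (-3)·(-0.9048) = 4.9286.

Step 4 — take square root: d = √(4.9286) ≈ 2.22.

d(x, mu) = √(4.9286) ≈ 2.22


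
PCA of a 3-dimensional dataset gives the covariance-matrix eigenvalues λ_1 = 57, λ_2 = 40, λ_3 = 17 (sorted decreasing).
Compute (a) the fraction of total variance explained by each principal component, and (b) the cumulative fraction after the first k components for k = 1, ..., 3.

Step 1 — total variance = trace(Sigma) = Σ λ_i = 57 + 40 + 17 = 114.

Step 2 — fraction explained by component i = λ_i / Σ λ:
  PC1: 57/114 = 0.5
  PC2: 40/114 = 0.3509
  PC3: 17/114 = 0.1491

Step 3 — cumulative fraction after k components = (λ_1 + ... + λ_k) / Σ λ:
  k = 1: 57/114 = 0.5
  k = 2: (57 + 40)/114 = 97/114 = 0.8509
  k = 3: (57 + 40 + 17)/114 = 114/114 = 1

Summary (fraction, with percent):

explained: PC1 0.5 (50%), PC2 0.3509 (35.09%), PC3 0.1491 (14.91%);  cumulative: 0.5, 0.8509, 1


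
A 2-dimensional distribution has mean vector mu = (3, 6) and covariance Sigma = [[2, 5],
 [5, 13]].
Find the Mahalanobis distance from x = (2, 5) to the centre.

Step 1 — centre the observation: (x - mu) = (-1, -1).

Step 2 — invert Sigma. det(Sigma) = 2·13 - (5)² = 1.
  Sigma^{-1} = (1/det) · [[d, -b], [-b, a]] = [[13, -5],
 [-5, 2]].

Step 3 — form the quadratic (x - mu)^T · Sigma^{-1} · (x - mu):
  Sigma^{-1} · (x - mu) = (-8, 3).
  (x - mu)^T · [Sigma^{-1} · (x - mu)] = (-1)·(-8) + (-1)·(3) = 5.

Step 4 — take square root: d = √(5) ≈ 2.2361.

d(x, mu) = √(5) ≈ 2.2361


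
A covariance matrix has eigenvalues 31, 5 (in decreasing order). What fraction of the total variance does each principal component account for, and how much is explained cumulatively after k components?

Step 1 — total variance = trace(Sigma) = Σ λ_i = 31 + 5 = 36.

Step 2 — fraction explained by component i = λ_i / Σ λ:
  PC1: 31/36 = 0.8611
  PC2: 5/36 = 0.1389

Step 3 — cumulative fraction after k components = (λ_1 + ... + λ_k) / Σ λ:
  k = 1: 31/36 = 0.8611
  k = 2: (31 + 5)/36 = 36/36 = 1

Summary (fraction, with percent):

explained: PC1 0.8611 (86.11%), PC2 0.1389 (13.89%);  cumulative: 0.8611, 1


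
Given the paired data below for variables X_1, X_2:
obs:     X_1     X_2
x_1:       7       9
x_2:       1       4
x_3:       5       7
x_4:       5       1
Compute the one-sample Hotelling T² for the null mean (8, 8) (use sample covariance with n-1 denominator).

Step 1 — sample mean vector:
  mean(X_1) = (7 + 1 + 5 + 5) / 4 = 18/4 = 4.5
  mean(X_2) = (9 + 4 + 7 + 1) / 4 = 21/4 = 5.25
  x̄ = (4.5, 5.25),  deviation x̄ - mu_0 = (4.5, 5.25) - (8, 8) = (-3.5, -2.75).

Step 2 — sample covariance matrix, S[i,j] = (1/(n-1)) · Σ_k (x_{k,i} - mean_i) · (x_{k,j} - mean_j), divisor n-1 = 3:
  S[X_1,X_1] = ((2.5)·(2.5) + (-3.5)·(-3.5) + (0.5)·(0.5) + (0.5)·(0.5)) / 3 = 19/3 = 6.3333
  S[X_1,X_2] = ((2.5)·(3.75) + (-3.5)·(-1.25) + (0.5)·(1.75) + (0.5)·(-4.25)) / 3 = 12.5/3 = 4.1667
  S[X_2,X_2] = ((3.75)·(3.75) + (-1.25)·(-1.25) + (1.75)·(1.75) + (-4.25)·(-4.25)) / 3 = 36.75/3 = 12.25
  S = [[6.3333, 4.1667],
 [4.1667, 12.25]].

Step 3 — invert S. det(S) = 6.3333·12.25 - (4.1667)² = 60.2222.
  S^{-1} = (1/det) · [[d, -b], [-b, a]] = [[0.2034, -0.0692],
 [-0.0692, 0.1052]].

Step 4 — quadratic form (x̄ - mu_0)^T · S^{-1} · (x̄ - mu_0):
  S^{-1} · (x̄ - mu_0) = (-0.5217, -0.047),
  (x̄ - mu_0)^T · [...] = (-3.5)·(-0.5217) + (-2.75)·(-0.047) = 1.9553.

Step 5 — scale by n: T² = 4 · 1.9553 = 7.821.

T² ≈ 7.821


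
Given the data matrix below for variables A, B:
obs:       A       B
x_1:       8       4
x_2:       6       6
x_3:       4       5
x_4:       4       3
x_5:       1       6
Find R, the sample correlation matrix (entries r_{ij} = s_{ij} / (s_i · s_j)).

Step 1 — column means:
  mean(A) = (8 + 6 + 4 + 4 + 1) / 5 = 23/5 = 4.6
  mean(B) = (4 + 6 + 5 + 3 + 6) / 5 = 24/5 = 4.8

Step 2 — sample variances and covariances s[i,j] = (1/(n-1)) · Σ_k (x_{k,i} - mean_i) · (x_{k,j} - mean_j), with n-1 = 4:
  s[A,A] = ((3.4)·(3.4) + (1.4)·(1.4) + (-0.6)·(-0.6) + (-0.6)·(-0.6) + (-3.6)·(-3.6)) / 4 = 27.2/4 = 6.8
  s[A,B] = ((3.4)·(-0.8) + (1.4)·(1.2) + (-0.6)·(0.2) + (-0.6)·(-1.8) + (-3.6)·(1.2)) / 4 = -4.4/4 = -1.1
  s[B,B] = ((-0.8)·(-0.8) + (1.2)·(1.2) + (0.2)·(0.2) + (-1.8)·(-1.8) + (1.2)·(1.2)) / 4 = 6.8/4 = 1.7
  Sample standard deviations s_i = √(s[i,i]):
  s(A) = √(6.8) = 2.6077
  s(B) = √(1.7) = 1.3038

Step 3 — r_{ij} = s_{ij} / (s_i · s_j):
  r[A,A] = 1 (diagonal).
  r[A,B] = -1.1 / (2.6077 · 1.3038) = -1.1 / 3.4 = -0.3235
  r[B,B] = 1 (diagonal).

R is symmetric with unit diagonal. Assembling:

R = [[1, -0.3235],
 [-0.3235, 1]]


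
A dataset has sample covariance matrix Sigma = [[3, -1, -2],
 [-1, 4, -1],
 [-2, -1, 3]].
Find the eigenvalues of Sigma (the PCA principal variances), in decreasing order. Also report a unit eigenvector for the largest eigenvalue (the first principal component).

Step 1 — characteristic polynomial p(λ) = det(λI - Sigma) = λ³ - tr·λ² + c_1·λ - det, where tr = trace, c_1 = sum of the principal 2×2 minors, det = det(Sigma):
  tr = 3 + 4 + 3 = 10,
  c_1 = (3·4 - (-1)²) + (3·3 - (-2)²) + (4·3 - (-1)²) = 11 + 5 + 11 = 27,
  det = 3·(4·3 - (-1)²) - (-1)·((-1)·3 - (-1)·(-2)) + (-2)·((-1)·(-1) - 4·(-2)) = 3·(11) - (-1)·(-5) + (-2)·(9) = 10.
  So p(λ) = λ³ - 10λ² + 27λ - 10.
Step 2 — look for an integer root (rational root theorem: any rational root is an integer divisor of 10). Testing λ = 5:
  p(5) = 125 - 250 + 135 - 10 = 0  ✓
  Dividing out (λ - 5): p(λ) = (λ - 5)(λ² - 5λ + 2).
Step 3 — remaining eigenvalues from the quadratic λ² - 5λ + 2 = 0:
  Δ = 5² - 4·2 = 25 - 8 = 17,  λ = (5 ± √17)/2 = (5 ± 4.1231)/2 ≈ 4.5616 or 0.4384.
  Sorted: λ_1 = 5,  λ_2 = 4.5616,  λ_3 = 0.4384  (check: sum = 10 = tr ✓).

Step 4 — unit eigenvector for λ_1 = 5: v spans the null space of (Sigma - λ_1 I), whose rows are
  r_1 = (-2, -1, -2),  r_2 = (-1, -1, -1),  r_3 = (-2, -1, -2).
  v is orthogonal to every row, so take v ∝ r_1 × r_2 = ((-1)·(-1) - (-2)·(-1), (-2)·(-1) - (-2)·(-1), (-2)·(-1) - (-1)·(-1)) = (-1, 0, 1).
  Rescale (multiply by -1 so the first nonzero entry is positive): u = (1, 0, -1).
  ||u|| = √((1)² + (0)² + (-1)²) = √(2) ≈ 1.4142,  v_1 = u/||u|| ≈ (0.7071, 0, -0.7071) (||v_1|| = 1).

λ_1 = 5,  λ_2 = 4.5616,  λ_3 = 0.4384;  v_1 ≈ (0.7071, 0, -0.7071)


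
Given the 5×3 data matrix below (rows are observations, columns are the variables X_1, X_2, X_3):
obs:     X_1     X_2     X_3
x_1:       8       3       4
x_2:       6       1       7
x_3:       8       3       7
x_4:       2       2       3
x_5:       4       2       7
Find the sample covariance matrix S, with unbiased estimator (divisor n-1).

Step 1 — column means:
  mean(X_1) = (8 + 6 + 8 + 2 + 4) / 5 = 28/5 = 5.6
  mean(X_2) = (3 + 1 + 3 + 2 + 2) / 5 = 11/5 = 2.2
  mean(X_3) = (4 + 7 + 7 + 3 + 7) / 5 = 28/5 = 5.6

Step 2 — sample covariance S[i,j] = (1/(n-1)) · Σ_k (x_{k,i} - mean_i) · (x_{k,j} - mean_j), with n-1 = 4.
  S[X_1,X_1] = ((2.4)·(2.4) + (0.4)·(0.4) + (2.4)·(2.4) + (-3.6)·(-3.6) + (-1.6)·(-1.6)) / 4 = 27.2/4 = 6.8
  S[X_1,X_2] = ((2.4)·(0.8) + (0.4)·(-1.2) + (2.4)·(0.8) + (-3.6)·(-0.2) + (-1.6)·(-0.2)) / 4 = 4.4/4 = 1.1
  S[X_1,X_3] = ((2.4)·(-1.6) + (0.4)·(1.4) + (2.4)·(1.4) + (-3.6)·(-2.6) + (-1.6)·(1.4)) / 4 = 7.2/4 = 1.8
  S[X_2,X_2] = ((0.8)·(0.8) + (-1.2)·(-1.2) + (0.8)·(0.8) + (-0.2)·(-0.2) + (-0.2)·(-0.2)) / 4 = 2.8/4 = 0.7
  S[X_2,X_3] = ((0.8)·(-1.6) + (-1.2)·(1.4) + (0.8)·(1.4) + (-0.2)·(-2.6) + (-0.2)·(1.4)) / 4 = -1.6/4 = -0.4
  S[X_3,X_3] = ((-1.6)·(-1.6) + (1.4)·(1.4) + (1.4)·(1.4) + (-2.6)·(-2.6) + (1.4)·(1.4)) / 4 = 15.2/4 = 3.8

S is symmetric (S[j,i] = S[i,j]). Assembling:

S = [[6.8, 1.1, 1.8],
 [1.1, 0.7, -0.4],
 [1.8, -0.4, 3.8]]


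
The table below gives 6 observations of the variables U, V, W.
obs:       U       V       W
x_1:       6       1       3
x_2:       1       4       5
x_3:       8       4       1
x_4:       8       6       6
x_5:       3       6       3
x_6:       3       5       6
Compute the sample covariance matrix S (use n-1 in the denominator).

Step 1 — column means:
  mean(U) = (6 + 1 + 8 + 8 + 3 + 3) / 6 = 29/6 = 4.8333
  mean(V) = (1 + 4 + 4 + 6 + 6 + 5) / 6 = 26/6 = 4.3333
  mean(W) = (3 + 5 + 1 + 6 + 3 + 6) / 6 = 24/6 = 4

Step 2 — sample covariance S[i,j] = (1/(n-1)) · Σ_k (x_{k,i} - mean_i) · (x_{k,j} - mean_j), with n-1 = 5.
  S[U,U] = ((1.1667)·(1.1667) + (-3.8333)·(-3.8333) + (3.1667)·(3.1667) + (3.1667)·(3.1667) + (-1.8333)·(-1.8333) + (-1.8333)·(-1.8333)) / 5 = 42.8333/5 = 8.5667
  S[U,V] = ((1.1667)·(-3.3333) + (-3.8333)·(-0.3333) + (3.1667)·(-0.3333) + (3.1667)·(1.6667) + (-1.8333)·(1.6667) + (-1.8333)·(0.6667)) / 5 = -2.6667/5 = -0.5333
  S[U,W] = ((1.1667)·(-1) + (-3.8333)·(1) + (3.1667)·(-3) + (3.1667)·(2) + (-1.8333)·(-1) + (-1.8333)·(2)) / 5 = -10/5 = -2
  S[V,V] = ((-3.3333)·(-3.3333) + (-0.3333)·(-0.3333) + (-0.3333)·(-0.3333) + (1.6667)·(1.6667) + (1.6667)·(1.6667) + (0.6667)·(0.6667)) / 5 = 17.3333/5 = 3.4667
  S[V,W] = ((-3.3333)·(-1) + (-0.3333)·(1) + (-0.3333)·(-3) + (1.6667)·(2) + (1.6667)·(-1) + (0.6667)·(2)) / 5 = 7/5 = 1.4
  S[W,W] = ((-1)·(-1) + (1)·(1) + (-3)·(-3) + (2)·(2) + (-1)·(-1) + (2)·(2)) / 5 = 20/5 = 4

S is symmetric (S[j,i] = S[i,j]). Assembling:

S = [[8.5667, -0.5333, -2],
 [-0.5333, 3.4667, 1.4],
 [-2, 1.4, 4]]


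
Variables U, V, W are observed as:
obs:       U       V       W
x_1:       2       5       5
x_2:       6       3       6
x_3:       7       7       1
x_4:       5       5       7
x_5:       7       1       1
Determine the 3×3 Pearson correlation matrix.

Step 1 — column means:
  mean(U) = (2 + 6 + 7 + 5 + 7) / 5 = 27/5 = 5.4
  mean(V) = (5 + 3 + 7 + 5 + 1) / 5 = 21/5 = 4.2
  mean(W) = (5 + 6 + 1 + 7 + 1) / 5 = 20/5 = 4

Step 2 — sample variances and covariances s[i,j] = (1/(n-1)) · Σ_k (x_{k,i} - mean_i) · (x_{k,j} - mean_j), with n-1 = 4:
  s[U,U] = ((-3.4)·(-3.4) + (0.6)·(0.6) + (1.6)·(1.6) + (-0.4)·(-0.4) + (1.6)·(1.6)) / 4 = 17.2/4 = 4.3
  s[U,V] = ((-3.4)·(0.8) + (0.6)·(-1.2) + (1.6)·(2.8) + (-0.4)·(0.8) + (1.6)·(-3.2)) / 4 = -4.4/4 = -1.1
  s[U,W] = ((-3.4)·(1) + (0.6)·(2) + (1.6)·(-3) + (-0.4)·(3) + (1.6)·(-3)) / 4 = -13/4 = -3.25
  s[V,V] = ((0.8)·(0.8) + (-1.2)·(-1.2) + (2.8)·(2.8) + (0.8)·(0.8) + (-3.2)·(-3.2)) / 4 = 20.8/4 = 5.2
  s[V,W] = ((0.8)·(1) + (-1.2)·(2) + (2.8)·(-3) + (0.8)·(3) + (-3.2)·(-3)) / 4 = 2/4 = 0.5
  s[W,W] = ((1)·(1) + (2)·(2) + (-3)·(-3) + (3)·(3) + (-3)·(-3)) / 4 = 32/4 = 8
  Sample standard deviations s_i = √(s[i,i]):
  s(U) = √(4.3) = 2.0736
  s(V) = √(5.2) = 2.2804
  s(W) = √(8) = 2.8284

Step 3 — r_{ij} = s_{ij} / (s_i · s_j):
  r[U,U] = 1 (diagonal).
  r[U,V] = -1.1 / (2.0736 · 2.2804) = -1.1 / 4.7286 = -0.2326
  r[U,W] = -3.25 / (2.0736 · 2.8284) = -3.25 / 5.8652 = -0.5541
  r[V,V] = 1 (diagonal).
  r[V,W] = 0.5 / (2.2804 · 2.8284) = 0.5 / 6.4498 = 0.0775
  r[W,W] = 1 (diagonal).

R is symmetric with unit diagonal. Assembling:

R = [[1, -0.2326, -0.5541],
 [-0.2326, 1, 0.0775],
 [-0.5541, 0.0775, 1]]


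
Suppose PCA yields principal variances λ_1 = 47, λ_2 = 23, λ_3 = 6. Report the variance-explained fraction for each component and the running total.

Step 1 — total variance = trace(Sigma) = Σ λ_i = 47 + 23 + 6 = 76.

Step 2 — fraction explained by component i = λ_i / Σ λ:
  PC1: 47/76 = 0.6184
  PC2: 23/76 = 0.3026
  PC3: 6/76 = 0.0789

Step 3 — cumulative fraction after k components = (λ_1 + ... + λ_k) / Σ λ:
  k = 1: 47/76 = 0.6184
  k = 2: (47 + 23)/76 = 70/76 = 0.9211
  k = 3: (47 + 23 + 6)/76 = 76/76 = 1

Summary (fraction, with percent):

explained: PC1 0.6184 (61.84%), PC2 0.3026 (30.26%), PC3 0.0789 (7.89%);  cumulative: 0.6184, 0.9211, 1


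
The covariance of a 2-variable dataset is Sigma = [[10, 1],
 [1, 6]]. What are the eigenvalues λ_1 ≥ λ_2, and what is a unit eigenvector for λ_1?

Step 1 — characteristic polynomial of 2×2 Sigma:
  det(Sigma - λI) = λ² - trace · λ + det = 0.
  trace = 10 + 6 = 16, det = 10·6 - (1)² = 59.
Step 2 — discriminant:
  Δ = trace² - 4·det = 256 - 236 = 20.
Step 3 — eigenvalues:
  λ = (trace ± √Δ)/2 = (16 ± 4.4721)/2,
  λ_1 = 10.2361,  λ_2 = 5.7639.

Step 4 — unit eigenvector for λ_1: solve (Sigma - λ_1 I)v = 0. First row:
  (10 - 10.2361)·v_x + (1)·v_y = 0, i.e. (-0.2361)·v_x + (1)·v_y = 0,
  so v ∝ (b, λ_1 - a) = (1, 0.2361) = u.
  ||u|| = √((1)² + (0.2361)²) = √(1.0557) ≈ 1.0275,
  v_1 = u/||u|| ≈ (0.9732, 0.2298) (||v_1|| = 1).

λ_1 = 10.2361,  λ_2 = 5.7639;  v_1 ≈ (0.9732, 0.2298)


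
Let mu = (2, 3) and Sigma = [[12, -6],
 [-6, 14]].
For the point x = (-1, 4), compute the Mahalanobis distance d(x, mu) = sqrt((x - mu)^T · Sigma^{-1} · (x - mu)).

Step 1 — centre the observation: (x - mu) = (-3, 1).

Step 2 — invert Sigma. det(Sigma) = 12·14 - (-6)² = 132.
  Sigma^{-1} = (1/det) · [[d, -b], [-b, a]] = [[0.1061, 0.0455],
 [0.0455, 0.0909]].

Step 3 — form the quadratic (x - mu)^T · Sigma^{-1} · (x - mu):
  Sigma^{-1} · (x - mu) = (-0.2727, -0.0455).
  (x - mu)^T · [Sigma^{-1} · (x - mu)] = (-3)·(-0.2727) + (1)·(-0.0455) = 0.7727.

Step 4 — take square root: d = √(0.7727) ≈ 0.879.

d(x, mu) = √(0.7727) ≈ 0.879


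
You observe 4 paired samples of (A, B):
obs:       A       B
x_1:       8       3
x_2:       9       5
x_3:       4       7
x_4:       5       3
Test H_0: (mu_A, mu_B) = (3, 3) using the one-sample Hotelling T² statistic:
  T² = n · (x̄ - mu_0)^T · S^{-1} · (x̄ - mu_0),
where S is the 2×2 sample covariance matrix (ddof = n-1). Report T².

Step 1 — sample mean vector:
  mean(A) = (8 + 9 + 4 + 5) / 4 = 26/4 = 6.5
  mean(B) = (3 + 5 + 7 + 3) / 4 = 18/4 = 4.5
  x̄ = (6.5, 4.5),  deviation x̄ - mu_0 = (6.5, 4.5) - (3, 3) = (3.5, 1.5).

Step 2 — sample covariance matrix, S[i,j] = (1/(n-1)) · Σ_k (x_{k,i} - mean_i) · (x_{k,j} - mean_j), divisor n-1 = 3:
  S[A,A] = ((1.5)·(1.5) + (2.5)·(2.5) + (-2.5)·(-2.5) + (-1.5)·(-1.5)) / 3 = 17/3 = 5.6667
  S[A,B] = ((1.5)·(-1.5) + (2.5)·(0.5) + (-2.5)·(2.5) + (-1.5)·(-1.5)) / 3 = -5/3 = -1.6667
  S[B,B] = ((-1.5)·(-1.5) + (0.5)·(0.5) + (2.5)·(2.5) + (-1.5)·(-1.5)) / 3 = 11/3 = 3.6667
  S = [[5.6667, -1.6667],
 [-1.6667, 3.6667]].

Step 3 — invert S. det(S) = 5.6667·3.6667 - (-1.6667)² = 18.
  S^{-1} = (1/det) · [[d, -b], [-b, a]] = [[0.2037, 0.0926],
 [0.0926, 0.3148]].

Step 4 — quadratic form (x̄ - mu_0)^T · S^{-1} · (x̄ - mu_0):
  S^{-1} · (x̄ - mu_0) = (0.8519, 0.7963),
  (x̄ - mu_0)^T · [...] = (3.5)·(0.8519) + (1.5)·(0.7963) = 4.1759.

Step 5 — scale by n: T² = 4 · 4.1759 = 16.7037.

T² ≈ 16.7037


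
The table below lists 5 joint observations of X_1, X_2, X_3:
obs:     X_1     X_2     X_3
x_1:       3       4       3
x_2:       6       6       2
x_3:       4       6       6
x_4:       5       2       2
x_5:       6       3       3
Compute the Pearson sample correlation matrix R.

Step 1 — column means:
  mean(X_1) = (3 + 6 + 4 + 5 + 6) / 5 = 24/5 = 4.8
  mean(X_2) = (4 + 6 + 6 + 2 + 3) / 5 = 21/5 = 4.2
  mean(X_3) = (3 + 2 + 6 + 2 + 3) / 5 = 16/5 = 3.2

Step 2 — sample variances and covariances s[i,j] = (1/(n-1)) · Σ_k (x_{k,i} - mean_i) · (x_{k,j} - mean_j), with n-1 = 4:
  s[X_1,X_1] = ((-1.8)·(-1.8) + (1.2)·(1.2) + (-0.8)·(-0.8) + (0.2)·(0.2) + (1.2)·(1.2)) / 4 = 6.8/4 = 1.7
  s[X_1,X_2] = ((-1.8)·(-0.2) + (1.2)·(1.8) + (-0.8)·(1.8) + (0.2)·(-2.2) + (1.2)·(-1.2)) / 4 = -0.8/4 = -0.2
  s[X_1,X_3] = ((-1.8)·(-0.2) + (1.2)·(-1.2) + (-0.8)·(2.8) + (0.2)·(-1.2) + (1.2)·(-0.2)) / 4 = -3.8/4 = -0.95
  s[X_2,X_2] = ((-0.2)·(-0.2) + (1.8)·(1.8) + (1.8)·(1.8) + (-2.2)·(-2.2) + (-1.2)·(-1.2)) / 4 = 12.8/4 = 3.2
  s[X_2,X_3] = ((-0.2)·(-0.2) + (1.8)·(-1.2) + (1.8)·(2.8) + (-2.2)·(-1.2) + (-1.2)·(-0.2)) / 4 = 5.8/4 = 1.45
  s[X_3,X_3] = ((-0.2)·(-0.2) + (-1.2)·(-1.2) + (2.8)·(2.8) + (-1.2)·(-1.2) + (-0.2)·(-0.2)) / 4 = 10.8/4 = 2.7
  Sample standard deviations s_i = √(s[i,i]):
  s(X_1) = √(1.7) = 1.3038
  s(X_2) = √(3.2) = 1.7889
  s(X_3) = √(2.7) = 1.6432

Step 3 — r_{ij} = s_{ij} / (s_i · s_j):
  r[X_1,X_1] = 1 (diagonal).
  r[X_1,X_2] = -0.2 / (1.3038 · 1.7889) = -0.2 / 2.3324 = -0.0857
  r[X_1,X_3] = -0.95 / (1.3038 · 1.6432) = -0.95 / 2.1424 = -0.4434
  r[X_2,X_2] = 1 (diagonal).
  r[X_2,X_3] = 1.45 / (1.7889 · 1.6432) = 1.45 / 2.9394 = 0.4933
  r[X_3,X_3] = 1 (diagonal).

R is symmetric with unit diagonal. Assembling:

R = [[1, -0.0857, -0.4434],
 [-0.0857, 1, 0.4933],
 [-0.4434, 0.4933, 1]]


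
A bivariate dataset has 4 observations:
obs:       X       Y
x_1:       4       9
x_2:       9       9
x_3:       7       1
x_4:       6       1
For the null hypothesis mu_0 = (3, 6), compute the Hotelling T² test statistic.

Step 1 — sample mean vector:
  mean(X) = (4 + 9 + 7 + 6) / 4 = 26/4 = 6.5
  mean(Y) = (9 + 9 + 1 + 1) / 4 = 20/4 = 5
  x̄ = (6.5, 5),  deviation x̄ - mu_0 = (6.5, 5) - (3, 6) = (3.5, -1).

Step 2 — sample covariance matrix, S[i,j] = (1/(n-1)) · Σ_k (x_{k,i} - mean_i) · (x_{k,j} - mean_j), divisor n-1 = 3:
  S[X,X] = ((-2.5)·(-2.5) + (2.5)·(2.5) + (0.5)·(0.5) + (-0.5)·(-0.5)) / 3 = 13/3 = 4.3333
  S[X,Y] = ((-2.5)·(4) + (2.5)·(4) + (0.5)·(-4) + (-0.5)·(-4)) / 3 = 0/3 = 0
  S[Y,Y] = ((4)·(4) + (4)·(4) + (-4)·(-4) + (-4)·(-4)) / 3 = 64/3 = 21.3333
  S = [[4.3333, 0],
 [0, 21.3333]].

Step 3 — invert S. det(S) = 4.3333·21.3333 - (0)² = 92.4444.
  S^{-1} = (1/det) · [[d, -b], [-b, a]] = [[0.2308, 0],
 [0, 0.0469]].

Step 4 — quadratic form (x̄ - mu_0)^T · S^{-1} · (x̄ - mu_0):
  S^{-1} · (x̄ - mu_0) = (0.8077, -0.0469),
  (x̄ - mu_0)^T · [...] = (3.5)·(0.8077) + (-1)·(-0.0469) = 2.8738.

Step 5 — scale by n: T² = 4 · 2.8738 = 11.4952.

T² ≈ 11.4952


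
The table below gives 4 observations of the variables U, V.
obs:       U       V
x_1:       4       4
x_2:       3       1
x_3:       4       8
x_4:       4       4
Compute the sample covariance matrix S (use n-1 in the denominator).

Step 1 — column means:
  mean(U) = (4 + 3 + 4 + 4) / 4 = 15/4 = 3.75
  mean(V) = (4 + 1 + 8 + 4) / 4 = 17/4 = 4.25

Step 2 — sample covariance S[i,j] = (1/(n-1)) · Σ_k (x_{k,i} - mean_i) · (x_{k,j} - mean_j), with n-1 = 3.
  S[U,U] = ((0.25)·(0.25) + (-0.75)·(-0.75) + (0.25)·(0.25) + (0.25)·(0.25)) / 3 = 0.75/3 = 0.25
  S[U,V] = ((0.25)·(-0.25) + (-0.75)·(-3.25) + (0.25)·(3.75) + (0.25)·(-0.25)) / 3 = 3.25/3 = 1.0833
  S[V,V] = ((-0.25)·(-0.25) + (-3.25)·(-3.25) + (3.75)·(3.75) + (-0.25)·(-0.25)) / 3 = 24.75/3 = 8.25

S is symmetric (S[j,i] = S[i,j]). Assembling:

S = [[0.25, 1.0833],
 [1.0833, 8.25]]


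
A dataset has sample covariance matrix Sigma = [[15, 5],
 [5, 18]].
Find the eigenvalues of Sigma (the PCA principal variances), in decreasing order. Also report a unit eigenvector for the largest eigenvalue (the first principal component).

Step 1 — characteristic polynomial of 2×2 Sigma:
  det(Sigma - λI) = λ² - trace · λ + det = 0.
  trace = 15 + 18 = 33, det = 15·18 - (5)² = 245.
Step 2 — discriminant:
  Δ = trace² - 4·det = 1089 - 980 = 109.
Step 3 — eigenvalues:
  λ = (trace ± √Δ)/2 = (33 ± 10.4403)/2,
  λ_1 = 21.7202,  λ_2 = 11.2798.

Step 4 — unit eigenvector for λ_1: solve (Sigma - λ_1 I)v = 0. First row:
  (15 - 21.7202)·v_x + (5)·v_y = 0, i.e. (-6.7202)·v_x + (5)·v_y = 0,
  so v ∝ (b, λ_1 - a) = (5, 6.7202) = u.
  ||u|| = √((5)² + (6.7202)²) = √(70.1605) ≈ 8.3762,
  v_1 = u/||u|| ≈ (0.5969, 0.8023) (||v_1|| = 1).

λ_1 = 21.7202,  λ_2 = 11.2798;  v_1 ≈ (0.5969, 0.8023)


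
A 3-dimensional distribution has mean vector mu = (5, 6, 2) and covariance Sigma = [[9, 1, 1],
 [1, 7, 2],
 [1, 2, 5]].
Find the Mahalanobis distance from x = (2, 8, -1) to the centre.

Step 1 — centre the observation: (x - mu) = (-3, 2, -3).

Step 2 — invert Sigma (cofactor / det for 3×3, or solve directly):
  Sigma^{-1} = [[0.1144, -0.0111, -0.0185],
 [-0.0111, 0.1624, -0.0627],
 [-0.0185, -0.0627, 0.2288]].

Step 3 — form the quadratic (x - mu)^T · Sigma^{-1} · (x - mu):
  Sigma^{-1} · (x - mu) = (-0.31, 0.5461, -0.7565).
  (x - mu)^T · [Sigma^{-1} · (x - mu)] = (-3)·(-0.31) + (2)·(0.5461) + (-3)·(-0.7565) = 4.2915.

Step 4 — take square root: d = √(4.2915) ≈ 2.0716.

d(x, mu) = √(4.2915) ≈ 2.0716


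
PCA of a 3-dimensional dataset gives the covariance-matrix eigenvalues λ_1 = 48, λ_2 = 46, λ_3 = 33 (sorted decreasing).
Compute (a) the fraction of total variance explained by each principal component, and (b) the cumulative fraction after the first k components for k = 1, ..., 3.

Step 1 — total variance = trace(Sigma) = Σ λ_i = 48 + 46 + 33 = 127.

Step 2 — fraction explained by component i = λ_i / Σ λ:
  PC1: 48/127 = 0.378
  PC2: 46/127 = 0.3622
  PC3: 33/127 = 0.2598

Step 3 — cumulative fraction after k components = (λ_1 + ... + λ_k) / Σ λ:
  k = 1: 48/127 = 0.378
  k = 2: (48 + 46)/127 = 94/127 = 0.7402
  k = 3: (48 + 46 + 33)/127 = 127/127 = 1

Summary (fraction, with percent):

explained: PC1 0.378 (37.8%), PC2 0.3622 (36.22%), PC3 0.2598 (25.98%);  cumulative: 0.378, 0.7402, 1


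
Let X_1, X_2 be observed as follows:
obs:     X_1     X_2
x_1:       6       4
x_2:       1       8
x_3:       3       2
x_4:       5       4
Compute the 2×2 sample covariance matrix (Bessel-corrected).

Step 1 — column means:
  mean(X_1) = (6 + 1 + 3 + 5) / 4 = 15/4 = 3.75
  mean(X_2) = (4 + 8 + 2 + 4) / 4 = 18/4 = 4.5

Step 2 — sample covariance S[i,j] = (1/(n-1)) · Σ_k (x_{k,i} - mean_i) · (x_{k,j} - mean_j), with n-1 = 3.
  S[X_1,X_1] = ((2.25)·(2.25) + (-2.75)·(-2.75) + (-0.75)·(-0.75) + (1.25)·(1.25)) / 3 = 14.75/3 = 4.9167
  S[X_1,X_2] = ((2.25)·(-0.5) + (-2.75)·(3.5) + (-0.75)·(-2.5) + (1.25)·(-0.5)) / 3 = -9.5/3 = -3.1667
  S[X_2,X_2] = ((-0.5)·(-0.5) + (3.5)·(3.5) + (-2.5)·(-2.5) + (-0.5)·(-0.5)) / 3 = 19/3 = 6.3333

S is symmetric (S[j,i] = S[i,j]). Assembling:

S = [[4.9167, -3.1667],
 [-3.1667, 6.3333]]


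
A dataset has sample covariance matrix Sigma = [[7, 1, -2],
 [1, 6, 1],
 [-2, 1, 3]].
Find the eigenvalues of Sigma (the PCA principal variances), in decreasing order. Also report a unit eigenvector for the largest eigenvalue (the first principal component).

Step 1 — characteristic polynomial p(λ) = det(λI - Sigma) = λ³ - tr·λ² + c_1·λ - det, where tr = trace, c_1 = sum of the principal 2×2 minors, det = det(Sigma):
  tr = 7 + 6 + 3 = 16,
  c_1 = (7·6 - (1)²) + (7·3 - (-2)²) + (6·3 - (1)²) = 41 + 17 + 17 = 75,
  det = 7·(6·3 - (1)²) - (1)·((1)·3 - (1)·(-2)) + (-2)·((1)·(1) - 6·(-2)) = 7·(17) - (1)·(5) + (-2)·(13) = 88.
  So p(λ) = λ³ - 16λ² + 75λ - 88.
Step 2 — look for an integer root (rational root theorem: any rational root is an integer divisor of 88). Testing λ = 8:
  p(8) = 512 - 1024 + 600 - 88 = 0  ✓
  Dividing out (λ - 8): p(λ) = (λ - 8)(λ² - 8λ + 11).
Step 3 — remaining eigenvalues from the quadratic λ² - 8λ + 11 = 0:
  Δ = 8² - 4·11 = 64 - 44 = 20,  λ = (8 ± √20)/2 = (8 ± 4.4721)/2 ≈ 6.2361 or 1.7639.
  Sorted: λ_1 = 8,  λ_2 = 6.2361,  λ_3 = 1.7639  (check: sum = 16 = tr ✓).

Step 4 — unit eigenvector for λ_1 = 8: v spans the null space of (Sigma - λ_1 I), whose rows are
  r_1 = (-1, 1, -2),  r_2 = (1, -2, 1),  r_3 = (-2, 1, -5).
  v is orthogonal to every row, so take v ∝ r_1 × r_2 = ((1)·(1) - (-2)·(-2), (-2)·(1) - (-1)·(1), (-1)·(-2) - (1)·(1)) = (-3, -1, 1).
  Rescale (multiply by -1 so the first nonzero entry is positive): u = (3, 1, -1).
  ||u|| = √((3)² + (1)² + (-1)²) = √(11) ≈ 3.3166,  v_1 = u/||u|| ≈ (0.9045, 0.3015, -0.3015) (||v_1|| = 1).

λ_1 = 8,  λ_2 = 6.2361,  λ_3 = 1.7639;  v_1 ≈ (0.9045, 0.3015, -0.3015)


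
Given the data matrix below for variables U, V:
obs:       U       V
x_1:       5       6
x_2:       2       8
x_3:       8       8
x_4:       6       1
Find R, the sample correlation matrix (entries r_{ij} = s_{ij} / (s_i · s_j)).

Step 1 — column means:
  mean(U) = (5 + 2 + 8 + 6) / 4 = 21/4 = 5.25
  mean(V) = (6 + 8 + 8 + 1) / 4 = 23/4 = 5.75

Step 2 — sample variances and covariances s[i,j] = (1/(n-1)) · Σ_k (x_{k,i} - mean_i) · (x_{k,j} - mean_j), with n-1 = 3:
  s[U,U] = ((-0.25)·(-0.25) + (-3.25)·(-3.25) + (2.75)·(2.75) + (0.75)·(0.75)) / 3 = 18.75/3 = 6.25
  s[U,V] = ((-0.25)·(0.25) + (-3.25)·(2.25) + (2.75)·(2.25) + (0.75)·(-4.75)) / 3 = -4.75/3 = -1.5833
  s[V,V] = ((0.25)·(0.25) + (2.25)·(2.25) + (2.25)·(2.25) + (-4.75)·(-4.75)) / 3 = 32.75/3 = 10.9167
  Sample standard deviations s_i = √(s[i,i]):
  s(U) = √(6.25) = 2.5
  s(V) = √(10.9167) = 3.304

Step 3 — r_{ij} = s_{ij} / (s_i · s_j):
  r[U,U] = 1 (diagonal).
  r[U,V] = -1.5833 / (2.5 · 3.304) = -1.5833 / 8.2601 = -0.1917
  r[V,V] = 1 (diagonal).

R is symmetric with unit diagonal. Assembling:

R = [[1, -0.1917],
 [-0.1917, 1]]


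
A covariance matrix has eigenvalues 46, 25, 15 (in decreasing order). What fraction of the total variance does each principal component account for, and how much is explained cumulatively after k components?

Step 1 — total variance = trace(Sigma) = Σ λ_i = 46 + 25 + 15 = 86.

Step 2 — fraction explained by component i = λ_i / Σ λ:
  PC1: 46/86 = 0.5349
  PC2: 25/86 = 0.2907
  PC3: 15/86 = 0.1744

Step 3 — cumulative fraction after k components = (λ_1 + ... + λ_k) / Σ λ:
  k = 1: 46/86 = 0.5349
  k = 2: (46 + 25)/86 = 71/86 = 0.8256
  k = 3: (46 + 25 + 15)/86 = 86/86 = 1

Summary (fraction, with percent):

explained: PC1 0.5349 (53.49%), PC2 0.2907 (29.07%), PC3 0.1744 (17.44%);  cumulative: 0.5349, 0.8256, 1


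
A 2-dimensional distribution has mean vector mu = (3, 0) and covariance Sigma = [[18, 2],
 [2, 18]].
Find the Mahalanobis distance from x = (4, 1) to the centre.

Step 1 — centre the observation: (x - mu) = (1, 1).

Step 2 — invert Sigma. det(Sigma) = 18·18 - (2)² = 320.
  Sigma^{-1} = (1/det) · [[d, -b], [-b, a]] = [[0.0562, -0.0062],
 [-0.0062, 0.0562]].

Step 3 — form the quadratic (x - mu)^T · Sigma^{-1} · (x - mu):
  Sigma^{-1} · (x - mu) = (0.05, 0.05).
  (x - mu)^T · [Sigma^{-1} · (x - mu)] = (1)·(0.05) + (1)·(0.05) = 0.1.

Step 4 — take square root: d = √(0.1) ≈ 0.3162.

d(x, mu) = √(0.1) ≈ 0.3162


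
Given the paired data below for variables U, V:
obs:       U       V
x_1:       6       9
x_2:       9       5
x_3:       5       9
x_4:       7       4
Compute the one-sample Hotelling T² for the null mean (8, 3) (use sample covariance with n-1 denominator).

Step 1 — sample mean vector:
  mean(U) = (6 + 9 + 5 + 7) / 4 = 27/4 = 6.75
  mean(V) = (9 + 5 + 9 + 4) / 4 = 27/4 = 6.75
  x̄ = (6.75, 6.75),  deviation x̄ - mu_0 = (6.75, 6.75) - (8, 3) = (-1.25, 3.75).

Step 2 — sample covariance matrix, S[i,j] = (1/(n-1)) · Σ_k (x_{k,i} - mean_i) · (x_{k,j} - mean_j), divisor n-1 = 3:
  S[U,U] = ((-0.75)·(-0.75) + (2.25)·(2.25) + (-1.75)·(-1.75) + (0.25)·(0.25)) / 3 = 8.75/3 = 2.9167
  S[U,V] = ((-0.75)·(2.25) + (2.25)·(-1.75) + (-1.75)·(2.25) + (0.25)·(-2.75)) / 3 = -10.25/3 = -3.4167
  S[V,V] = ((2.25)·(2.25) + (-1.75)·(-1.75) + (2.25)·(2.25) + (-2.75)·(-2.75)) / 3 = 20.75/3 = 6.9167
  S = [[2.9167, -3.4167],
 [-3.4167, 6.9167]].

Step 3 — invert S. det(S) = 2.9167·6.9167 - (-3.4167)² = 8.5.
  S^{-1} = (1/det) · [[d, -b], [-b, a]] = [[0.8137, 0.402],
 [0.402, 0.3431]].

Step 4 — quadratic form (x̄ - mu_0)^T · S^{-1} · (x̄ - mu_0):
  S^{-1} · (x̄ - mu_0) = (0.4902, 0.7843),
  (x̄ - mu_0)^T · [...] = (-1.25)·(0.4902) + (3.75)·(0.7843) = 2.3284.

Step 5 — scale by n: T² = 4 · 2.3284 = 9.3137.

T² ≈ 9.3137


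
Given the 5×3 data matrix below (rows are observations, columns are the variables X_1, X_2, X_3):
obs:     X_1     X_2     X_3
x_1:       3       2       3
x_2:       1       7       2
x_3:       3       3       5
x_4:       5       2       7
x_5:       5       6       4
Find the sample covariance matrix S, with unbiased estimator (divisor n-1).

Step 1 — column means:
  mean(X_1) = (3 + 1 + 3 + 5 + 5) / 5 = 17/5 = 3.4
  mean(X_2) = (2 + 7 + 3 + 2 + 6) / 5 = 20/5 = 4
  mean(X_3) = (3 + 2 + 5 + 7 + 4) / 5 = 21/5 = 4.2

Step 2 — sample covariance S[i,j] = (1/(n-1)) · Σ_k (x_{k,i} - mean_i) · (x_{k,j} - mean_j), with n-1 = 4.
  S[X_1,X_1] = ((-0.4)·(-0.4) + (-2.4)·(-2.4) + (-0.4)·(-0.4) + (1.6)·(1.6) + (1.6)·(1.6)) / 4 = 11.2/4 = 2.8
  S[X_1,X_2] = ((-0.4)·(-2) + (-2.4)·(3) + (-0.4)·(-1) + (1.6)·(-2) + (1.6)·(2)) / 4 = -6/4 = -1.5
  S[X_1,X_3] = ((-0.4)·(-1.2) + (-2.4)·(-2.2) + (-0.4)·(0.8) + (1.6)·(2.8) + (1.6)·(-0.2)) / 4 = 9.6/4 = 2.4
  S[X_2,X_2] = ((-2)·(-2) + (3)·(3) + (-1)·(-1) + (-2)·(-2) + (2)·(2)) / 4 = 22/4 = 5.5
  S[X_2,X_3] = ((-2)·(-1.2) + (3)·(-2.2) + (-1)·(0.8) + (-2)·(2.8) + (2)·(-0.2)) / 4 = -11/4 = -2.75
  S[X_3,X_3] = ((-1.2)·(-1.2) + (-2.2)·(-2.2) + (0.8)·(0.8) + (2.8)·(2.8) + (-0.2)·(-0.2)) / 4 = 14.8/4 = 3.7

S is symmetric (S[j,i] = S[i,j]). Assembling:

S = [[2.8, -1.5, 2.4],
 [-1.5, 5.5, -2.75],
 [2.4, -2.75, 3.7]]


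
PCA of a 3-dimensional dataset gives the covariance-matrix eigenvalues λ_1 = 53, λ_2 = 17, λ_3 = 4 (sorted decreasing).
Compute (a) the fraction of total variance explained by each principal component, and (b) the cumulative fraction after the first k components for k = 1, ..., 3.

Step 1 — total variance = trace(Sigma) = Σ λ_i = 53 + 17 + 4 = 74.

Step 2 — fraction explained by component i = λ_i / Σ λ:
  PC1: 53/74 = 0.7162
  PC2: 17/74 = 0.2297
  PC3: 4/74 = 0.0541

Step 3 — cumulative fraction after k components = (λ_1 + ... + λ_k) / Σ λ:
  k = 1: 53/74 = 0.7162
  k = 2: (53 + 17)/74 = 70/74 = 0.9459
  k = 3: (53 + 17 + 4)/74 = 74/74 = 1

Summary (fraction, with percent):

explained: PC1 0.7162 (71.62%), PC2 0.2297 (22.97%), PC3 0.0541 (5.41%);  cumulative: 0.7162, 0.9459, 1


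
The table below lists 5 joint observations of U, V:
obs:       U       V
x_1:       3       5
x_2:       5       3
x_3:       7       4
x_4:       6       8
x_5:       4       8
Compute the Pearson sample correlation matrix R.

Step 1 — column means:
  mean(U) = (3 + 5 + 7 + 6 + 4) / 5 = 25/5 = 5
  mean(V) = (5 + 3 + 4 + 8 + 8) / 5 = 28/5 = 5.6

Step 2 — sample variances and covariances s[i,j] = (1/(n-1)) · Σ_k (x_{k,i} - mean_i) · (x_{k,j} - mean_j), with n-1 = 4:
  s[U,U] = ((-2)·(-2) + (0)·(0) + (2)·(2) + (1)·(1) + (-1)·(-1)) / 4 = 10/4 = 2.5
  s[U,V] = ((-2)·(-0.6) + (0)·(-2.6) + (2)·(-1.6) + (1)·(2.4) + (-1)·(2.4)) / 4 = -2/4 = -0.5
  s[V,V] = ((-0.6)·(-0.6) + (-2.6)·(-2.6) + (-1.6)·(-1.6) + (2.4)·(2.4) + (2.4)·(2.4)) / 4 = 21.2/4 = 5.3
  Sample standard deviations s_i = √(s[i,i]):
  s(U) = √(2.5) = 1.5811
  s(V) = √(5.3) = 2.3022

Step 3 — r_{ij} = s_{ij} / (s_i · s_j):
  r[U,U] = 1 (diagonal).
  r[U,V] = -0.5 / (1.5811 · 2.3022) = -0.5 / 3.6401 = -0.1374
  r[V,V] = 1 (diagonal).

R is symmetric with unit diagonal. Assembling:

R = [[1, -0.1374],
 [-0.1374, 1]]


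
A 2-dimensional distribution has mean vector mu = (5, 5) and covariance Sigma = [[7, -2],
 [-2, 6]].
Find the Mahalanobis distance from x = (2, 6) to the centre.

Step 1 — centre the observation: (x - mu) = (-3, 1).

Step 2 — invert Sigma. det(Sigma) = 7·6 - (-2)² = 38.
  Sigma^{-1} = (1/det) · [[d, -b], [-b, a]] = [[0.1579, 0.0526],
 [0.0526, 0.1842]].

Step 3 — form the quadratic (x - mu)^T · Sigma^{-1} · (x - mu):
  Sigma^{-1} · (x - mu) = (-0.4211, 0.0263).
  (x - mu)^T · [Sigma^{-1} · (x - mu)] = (-3)·(-0.4211) + (1)·(0.0263) = 1.2895.

Step 4 — take square root: d = √(1.2895) ≈ 1.1355.

d(x, mu) = √(1.2895) ≈ 1.1355


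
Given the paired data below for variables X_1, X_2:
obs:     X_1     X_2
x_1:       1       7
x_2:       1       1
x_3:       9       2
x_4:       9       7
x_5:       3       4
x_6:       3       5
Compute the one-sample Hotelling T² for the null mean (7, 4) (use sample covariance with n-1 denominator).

Step 1 — sample mean vector:
  mean(X_1) = (1 + 1 + 9 + 9 + 3 + 3) / 6 = 26/6 = 4.3333
  mean(X_2) = (7 + 1 + 2 + 7 + 4 + 5) / 6 = 26/6 = 4.3333
  x̄ = (4.3333, 4.3333),  deviation x̄ - mu_0 = (4.3333, 4.3333) - (7, 4) = (-2.6667, 0.3333).

Step 2 — sample covariance matrix, S[i,j] = (1/(n-1)) · Σ_k (x_{k,i} - mean_i) · (x_{k,j} - mean_j), divisor n-1 = 5:
  S[X_1,X_1] = ((-3.3333)·(-3.3333) + (-3.3333)·(-3.3333) + (4.6667)·(4.6667) + (4.6667)·(4.6667) + (-1.3333)·(-1.3333) + (-1.3333)·(-1.3333)) / 5 = 69.3333/5 = 13.8667
  S[X_1,X_2] = ((-3.3333)·(2.6667) + (-3.3333)·(-3.3333) + (4.6667)·(-2.3333) + (4.6667)·(2.6667) + (-1.3333)·(-0.3333) + (-1.3333)·(0.6667)) / 5 = 3.3333/5 = 0.6667
  S[X_2,X_2] = ((2.6667)·(2.6667) + (-3.3333)·(-3.3333) + (-2.3333)·(-2.3333) + (2.6667)·(2.6667) + (-0.3333)·(-0.3333) + (0.6667)·(0.6667)) / 5 = 31.3333/5 = 6.2667
  S = [[13.8667, 0.6667],
 [0.6667, 6.2667]].

Step 3 — invert S. det(S) = 13.8667·6.2667 - (0.6667)² = 86.4533.
  S^{-1} = (1/det) · [[d, -b], [-b, a]] = [[0.0725, -0.0077],
 [-0.0077, 0.1604]].

Step 4 — quadratic form (x̄ - mu_0)^T · S^{-1} · (x̄ - mu_0):
  S^{-1} · (x̄ - mu_0) = (-0.1959, 0.074),
  (x̄ - mu_0)^T · [...] = (-2.6667)·(-0.1959) + (0.3333)·(0.074) = 0.547.

Step 5 — scale by n: T² = 6 · 0.547 = 3.2819.

T² ≈ 3.2819


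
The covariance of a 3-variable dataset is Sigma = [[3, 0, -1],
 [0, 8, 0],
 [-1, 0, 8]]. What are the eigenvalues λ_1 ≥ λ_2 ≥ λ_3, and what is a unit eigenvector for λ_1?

Step 1 — characteristic polynomial p(λ) = det(λI - Sigma) = λ³ - tr·λ² + c_1·λ - det, where tr = trace, c_1 = sum of the principal 2×2 minors, det = det(Sigma):
  tr = 3 + 8 + 8 = 19,
  c_1 = (3·8 - (0)²) + (3·8 - (-1)²) + (8·8 - (0)²) = 24 + 23 + 64 = 111,
  det = 3·(8·8 - (0)²) - (0)·((0)·8 - (0)·(-1)) + (-1)·((0)·(0) - 8·(-1)) = 3·(64) - (0)·(0) + (-1)·(8) = 184.
  So p(λ) = λ³ - 19λ² + 111λ - 184.
Step 2 — look for an integer root (rational root theorem: any rational root is an integer divisor of 184). Testing λ = 8:
  p(8) = 512 - 1216 + 888 - 184 = 0  ✓
  Dividing out (λ - 8): p(λ) = (λ - 8)(λ² - 11λ + 23).
Step 3 — remaining eigenvalues from the quadratic λ² - 11λ + 23 = 0:
  Δ = 11² - 4·23 = 121 - 92 = 29,  λ = (11 ± √29)/2 = (11 ± 5.3852)/2 ≈ 8.1926 or 2.8074.
  Sorted: λ_1 = 8.1926,  λ_2 = 8,  λ_3 = 2.8074  (check: sum = 19 = tr ✓).

Step 4 — unit eigenvector for λ_1 ≈ 8.1926: v spans the null space of (Sigma - λ_1 I), whose rows are
  r_1 = (-5.1926, 0, -1),  r_2 = (0, -0.1926, 0),  r_3 = (-1, 0, -0.1926).
  v is orthogonal to every row, so take v ∝ r_1 × r_2 = ((0)·(0) - (-1)·(-0.1926), (-1)·(0) - (-5.1926)·(0), (-5.1926)·(-0.1926) - (0)·(0)) ≈ (-0.1926, 0, 1).
  Rescale (multiply by -1 so the first nonzero entry is positive): u = (0.1926, 0, -1).
  ||u|| = √((0.1926)² + (0)² + (-1)²) = √(1.0371) ≈ 1.0184,  v_1 = u/||u|| ≈ (0.1891, 0, -0.982) (||v_1|| = 1).

λ_1 = 8.1926,  λ_2 = 8,  λ_3 = 2.8074;  v_1 ≈ (0.1891, 0, -0.982)


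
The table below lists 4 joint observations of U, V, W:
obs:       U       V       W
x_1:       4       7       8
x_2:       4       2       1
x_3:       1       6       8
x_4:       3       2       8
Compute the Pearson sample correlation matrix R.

Step 1 — column means:
  mean(U) = (4 + 4 + 1 + 3) / 4 = 12/4 = 3
  mean(V) = (7 + 2 + 6 + 2) / 4 = 17/4 = 4.25
  mean(W) = (8 + 1 + 8 + 8) / 4 = 25/4 = 6.25

Step 2 — sample variances and covariances s[i,j] = (1/(n-1)) · Σ_k (x_{k,i} - mean_i) · (x_{k,j} - mean_j), with n-1 = 3:
  s[U,U] = ((1)·(1) + (1)·(1) + (-2)·(-2) + (0)·(0)) / 3 = 6/3 = 2
  s[U,V] = ((1)·(2.75) + (1)·(-2.25) + (-2)·(1.75) + (0)·(-2.25)) / 3 = -3/3 = -1
  s[U,W] = ((1)·(1.75) + (1)·(-5.25) + (-2)·(1.75) + (0)·(1.75)) / 3 = -7/3 = -2.3333
  s[V,V] = ((2.75)·(2.75) + (-2.25)·(-2.25) + (1.75)·(1.75) + (-2.25)·(-2.25)) / 3 = 20.75/3 = 6.9167
  s[V,W] = ((2.75)·(1.75) + (-2.25)·(-5.25) + (1.75)·(1.75) + (-2.25)·(1.75)) / 3 = 15.75/3 = 5.25
  s[W,W] = ((1.75)·(1.75) + (-5.25)·(-5.25) + (1.75)·(1.75) + (1.75)·(1.75)) / 3 = 36.75/3 = 12.25
  Sample standard deviations s_i = √(s[i,i]):
  s(U) = √(2) = 1.4142
  s(V) = √(6.9167) = 2.63
  s(W) = √(12.25) = 3.5

Step 3 — r_{ij} = s_{ij} / (s_i · s_j):
  r[U,U] = 1 (diagonal).
  r[U,V] = -1 / (1.4142 · 2.63) = -1 / 3.7193 = -0.2689
  r[U,W] = -2.3333 / (1.4142 · 3.5) = -2.3333 / 4.9497 = -0.4714
  r[V,V] = 1 (diagonal).
  r[V,W] = 5.25 / (2.63 · 3.5) = 5.25 / 9.2048 = 0.5704
  r[W,W] = 1 (diagonal).

R is symmetric with unit diagonal. Assembling:

R = [[1, -0.2689, -0.4714],
 [-0.2689, 1, 0.5704],
 [-0.4714, 0.5704, 1]]


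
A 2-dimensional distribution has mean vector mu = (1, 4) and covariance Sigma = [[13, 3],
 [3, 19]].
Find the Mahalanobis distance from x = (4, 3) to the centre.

Step 1 — centre the observation: (x - mu) = (3, -1).

Step 2 — invert Sigma. det(Sigma) = 13·19 - (3)² = 238.
  Sigma^{-1} = (1/det) · [[d, -b], [-b, a]] = [[0.0798, -0.0126],
 [-0.0126, 0.0546]].

Step 3 — form the quadratic (x - mu)^T · Sigma^{-1} · (x - mu):
  Sigma^{-1} · (x - mu) = (0.2521, -0.0924).
  (x - mu)^T · [Sigma^{-1} · (x - mu)] = (3)·(0.2521) + (-1)·(-0.0924) = 0.8487.

Step 4 — take square root: d = √(0.8487) ≈ 0.9213.

d(x, mu) = √(0.8487) ≈ 0.9213


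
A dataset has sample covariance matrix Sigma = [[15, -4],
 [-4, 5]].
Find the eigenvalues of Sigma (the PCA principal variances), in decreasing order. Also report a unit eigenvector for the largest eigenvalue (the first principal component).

Step 1 — characteristic polynomial of 2×2 Sigma:
  det(Sigma - λI) = λ² - trace · λ + det = 0.
  trace = 15 + 5 = 20, det = 15·5 - (-4)² = 59.
Step 2 — discriminant:
  Δ = trace² - 4·det = 400 - 236 = 164.
Step 3 — eigenvalues:
  λ = (trace ± √Δ)/2 = (20 ± 12.8062)/2,
  λ_1 = 16.4031,  λ_2 = 3.5969.

Step 4 — unit eigenvector for λ_1: solve (Sigma - λ_1 I)v = 0. First row:
  (15 - 16.4031)·v_x + (-4)·v_y = 0, i.e. (-1.4031)·v_x + (-4)·v_y = 0,
  so v ∝ (b, λ_1 - a) = (-4, 1.4031); multiply by -1 so the first entry is positive: u = (4, -1.4031).
  ||u|| = √((4)² + (-1.4031)²) = √(17.9688) ≈ 4.239,
  v_1 = u/||u|| ≈ (0.9436, -0.331) (||v_1|| = 1).

λ_1 = 16.4031,  λ_2 = 3.5969;  v_1 ≈ (0.9436, -0.331)


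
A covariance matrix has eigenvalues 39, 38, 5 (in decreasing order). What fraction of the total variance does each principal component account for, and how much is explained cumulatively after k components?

Step 1 — total variance = trace(Sigma) = Σ λ_i = 39 + 38 + 5 = 82.

Step 2 — fraction explained by component i = λ_i / Σ λ:
  PC1: 39/82 = 0.4756
  PC2: 38/82 = 0.4634
  PC3: 5/82 = 0.061

Step 3 — cumulative fraction after k components = (λ_1 + ... + λ_k) / Σ λ:
  k = 1: 39/82 = 0.4756
  k = 2: (39 + 38)/82 = 77/82 = 0.939
  k = 3: (39 + 38 + 5)/82 = 82/82 = 1

Summary (fraction, with percent):

explained: PC1 0.4756 (47.56%), PC2 0.4634 (46.34%), PC3 0.061 (6.1%);  cumulative: 0.4756, 0.939, 1


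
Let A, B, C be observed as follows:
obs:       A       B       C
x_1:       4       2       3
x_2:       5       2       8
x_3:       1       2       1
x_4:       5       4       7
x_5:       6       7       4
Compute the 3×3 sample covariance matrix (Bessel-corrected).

Step 1 — column means:
  mean(A) = (4 + 5 + 1 + 5 + 6) / 5 = 21/5 = 4.2
  mean(B) = (2 + 2 + 2 + 4 + 7) / 5 = 17/5 = 3.4
  mean(C) = (3 + 8 + 1 + 7 + 4) / 5 = 23/5 = 4.6

Step 2 — sample covariance S[i,j] = (1/(n-1)) · Σ_k (x_{k,i} - mean_i) · (x_{k,j} - mean_j), with n-1 = 4.
  S[A,A] = ((-0.2)·(-0.2) + (0.8)·(0.8) + (-3.2)·(-3.2) + (0.8)·(0.8) + (1.8)·(1.8)) / 4 = 14.8/4 = 3.7
  S[A,B] = ((-0.2)·(-1.4) + (0.8)·(-1.4) + (-3.2)·(-1.4) + (0.8)·(0.6) + (1.8)·(3.6)) / 4 = 10.6/4 = 2.65
  S[A,C] = ((-0.2)·(-1.6) + (0.8)·(3.4) + (-3.2)·(-3.6) + (0.8)·(2.4) + (1.8)·(-0.6)) / 4 = 15.4/4 = 3.85
  S[B,B] = ((-1.4)·(-1.4) + (-1.4)·(-1.4) + (-1.4)·(-1.4) + (0.6)·(0.6) + (3.6)·(3.6)) / 4 = 19.2/4 = 4.8
  S[B,C] = ((-1.4)·(-1.6) + (-1.4)·(3.4) + (-1.4)·(-3.6) + (0.6)·(2.4) + (3.6)·(-0.6)) / 4 = 1.8/4 = 0.45
  S[C,C] = ((-1.6)·(-1.6) + (3.4)·(3.4) + (-3.6)·(-3.6) + (2.4)·(2.4) + (-0.6)·(-0.6)) / 4 = 33.2/4 = 8.3

S is symmetric (S[j,i] = S[i,j]). Assembling:

S = [[3.7, 2.65, 3.85],
 [2.65, 4.8, 0.45],
 [3.85, 0.45, 8.3]]
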